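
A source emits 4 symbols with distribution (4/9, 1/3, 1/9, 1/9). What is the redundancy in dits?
0.0744 dits

Redundancy measures how far a source is from maximum entropy:
R = H_max - H(X)

Maximum entropy for 4 symbols: H_max = log_10(4) = 0.6021 dits
Actual entropy: H(X) = 0.5276 dits
Redundancy: R = 0.6021 - 0.5276 = 0.0744 dits

This redundancy represents potential for compression: the source could be compressed by 0.0744 dits per symbol.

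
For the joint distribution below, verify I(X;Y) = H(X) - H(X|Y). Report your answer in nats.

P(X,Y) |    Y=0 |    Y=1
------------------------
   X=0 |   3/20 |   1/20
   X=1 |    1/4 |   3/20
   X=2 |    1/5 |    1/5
I(X;Y) = 0.0187 nats

Mutual information has multiple equivalent forms:
- I(X;Y) = H(X) - H(X|Y)
- I(X;Y) = H(Y) - H(Y|X)
- I(X;Y) = H(X) + H(Y) - H(X,Y)

Computing all quantities:
H(X) = 1.0549, H(Y) = 0.6730, H(X,Y) = 1.7093
H(X|Y) = 1.0363, H(Y|X) = 0.6544

Verification:
H(X) - H(X|Y) = 1.0549 - 1.0363 = 0.0187
H(Y) - H(Y|X) = 0.6730 - 0.6544 = 0.0187
H(X) + H(Y) - H(X,Y) = 1.0549 + 0.6730 - 1.7093 = 0.0187

All forms give I(X;Y) = 0.0187 nats. ✓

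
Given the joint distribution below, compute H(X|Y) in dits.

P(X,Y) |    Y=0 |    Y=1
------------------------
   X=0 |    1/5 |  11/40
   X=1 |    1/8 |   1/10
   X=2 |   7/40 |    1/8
0.4512 dits

Using the chain rule: H(X|Y) = H(X,Y) - H(Y)

First, compute H(X,Y) = 0.7522 dits

Marginal P(Y) = (1/2, 1/2)
H(Y) = 0.3010 dits

H(X|Y) = H(X,Y) - H(Y) = 0.7522 - 0.3010 = 0.4512 dits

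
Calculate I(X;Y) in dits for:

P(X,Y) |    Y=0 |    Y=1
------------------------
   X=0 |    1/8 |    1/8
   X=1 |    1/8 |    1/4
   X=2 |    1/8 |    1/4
0.0047 dits

Mutual information: I(X;Y) = H(X) + H(Y) - H(X,Y)

Marginals:
P(X) = (1/4, 3/8, 3/8), H(X) = 0.4700 dits
P(Y) = (3/8, 5/8), H(Y) = 0.2873 dits

Joint entropy: H(X,Y) = 0.7526 dits

I(X;Y) = 0.4700 + 0.2873 - 0.7526 = 0.0047 dits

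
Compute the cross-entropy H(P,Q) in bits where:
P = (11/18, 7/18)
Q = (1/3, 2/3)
1.1961 bits

Cross-entropy: H(P,Q) = -Σ p(x) log q(x)

Alternatively: H(P,Q) = H(P) + D_KL(P||Q)
H(P) = 0.9641 bits
D_KL(P||Q) = 0.2320 bits

H(P,Q) = 0.9641 + 0.2320 = 1.1961 bits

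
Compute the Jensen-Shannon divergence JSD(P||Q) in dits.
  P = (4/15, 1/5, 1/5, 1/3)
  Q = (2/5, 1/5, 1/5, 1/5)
0.0066 dits

Jensen-Shannon divergence is:
JSD(P||Q) = 0.5 × D_KL(P||M) + 0.5 × D_KL(Q||M)
where M = 0.5 × (P + Q) is the mixture distribution.

M = 0.5 × (4/15, 1/5, 1/5, 1/3) + 0.5 × (2/5, 1/5, 1/5, 1/5) = (1/3, 1/5, 1/5, 4/15)

D_KL(P||M) = 0.0065 dits
D_KL(Q||M) = 0.0067 dits

JSD(P||Q) = 0.5 × 0.0065 + 0.5 × 0.0067 = 0.0066 dits

Unlike KL divergence, JSD is symmetric and bounded: 0 ≤ JSD ≤ log(2).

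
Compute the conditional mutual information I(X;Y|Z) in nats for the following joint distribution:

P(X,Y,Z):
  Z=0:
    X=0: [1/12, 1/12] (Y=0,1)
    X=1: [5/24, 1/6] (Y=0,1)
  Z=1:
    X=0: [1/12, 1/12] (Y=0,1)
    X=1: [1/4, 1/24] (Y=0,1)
0.0341 nats

Conditional mutual information: I(X;Y|Z) = H(X|Z) + H(Y|Z) - H(X,Y|Z)

H(Z) = 0.6897
H(X,Z) = 1.3244 → H(X|Z) = 0.6348
H(Y,Z) = 1.3321 → H(Y|Z) = 0.6424
H(X,Y,Z) = 1.9327 → H(X,Y|Z) = 1.2430

I(X;Y|Z) = 0.6348 + 0.6424 - 1.2430 = 0.0341 nats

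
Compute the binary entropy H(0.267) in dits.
0.2520 dits

The binary entropy function is:
H(p) = -p log(p) - (1-p) log(1-p)

H(0.267) = -0.267 × log_10(0.267) - 0.733 × log_10(0.733)
H(0.267) = 0.2520 dits

Note: Binary entropy is maximized at p=0.5 (H=1 bit) and minimized at p=0 or p=1 (H=0).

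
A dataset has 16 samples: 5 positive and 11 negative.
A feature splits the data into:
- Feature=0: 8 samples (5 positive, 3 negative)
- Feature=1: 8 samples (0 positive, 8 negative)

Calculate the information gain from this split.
0.4188 bits

Information Gain = H(Y) - H(Y|Feature)

Before split:
P(positive) = 5/16 = 0.3125
H(Y) = 0.8960 bits

After split:
Feature=0: H = 0.9544 bits (weight = 8/16)
Feature=1: H = 0.0000 bits (weight = 8/16)
H(Y|Feature) = (8/16)×0.9544 + (8/16)×0.0000 = 0.4772 bits

Information Gain = 0.8960 - 0.4772 = 0.4188 bits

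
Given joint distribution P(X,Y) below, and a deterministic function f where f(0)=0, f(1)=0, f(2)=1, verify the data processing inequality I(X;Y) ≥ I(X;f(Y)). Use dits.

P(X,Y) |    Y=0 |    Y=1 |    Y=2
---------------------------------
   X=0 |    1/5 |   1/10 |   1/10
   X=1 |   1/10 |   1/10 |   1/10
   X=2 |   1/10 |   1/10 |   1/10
I(X;Y) = 0.0060, I(X;f(Y)) = 0.0017, inequality holds: 0.0060 ≥ 0.0017

Data Processing Inequality: For any Markov chain X → Y → Z, we have I(X;Y) ≥ I(X;Z).

Here Z = f(Y) is a deterministic function of Y, forming X → Y → Z.

Original I(X;Y) = 0.0060 dits

After applying f:
P(X,Z) where Z=f(Y):
- P(X,Z=0) = P(X,Y=0) + P(X,Y=1)
- P(X,Z=1) = P(X,Y=2)

I(X;Z) = I(X;f(Y)) = 0.0017 dits

Verification: 0.0060 ≥ 0.0017 ✓

Information cannot be created by processing; the function f can only lose information about X.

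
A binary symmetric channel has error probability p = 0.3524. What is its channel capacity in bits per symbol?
0.0638 bits

For a binary symmetric channel (BSC) with error probability p:
Capacity C = 1 - H(p) bits per symbol

where H(p) = -p log₂(p) - (1-p) log₂(1-p) is the binary entropy function.

H(0.3524) = 0.9362 bits
C = 1 - 0.9362 = 0.0638 bits per symbol

This means we can reliably transmit up to 0.0638 bits of information per channel use.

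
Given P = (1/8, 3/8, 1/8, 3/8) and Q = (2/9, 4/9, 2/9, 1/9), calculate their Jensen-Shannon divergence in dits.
0.0231 dits

Jensen-Shannon divergence is:
JSD(P||Q) = 0.5 × D_KL(P||M) + 0.5 × D_KL(Q||M)
where M = 0.5 × (P + Q) is the mixture distribution.

M = 0.5 × (1/8, 3/8, 1/8, 3/8) + 0.5 × (2/9, 4/9, 2/9, 1/9) = (0.173611, 0.409722, 0.173611, 0.243056)

D_KL(P||M) = 0.0205 dits
D_KL(Q||M) = 0.0256 dits

JSD(P||Q) = 0.5 × 0.0205 + 0.5 × 0.0256 = 0.0231 dits

Unlike KL divergence, JSD is symmetric and bounded: 0 ≤ JSD ≤ log(2).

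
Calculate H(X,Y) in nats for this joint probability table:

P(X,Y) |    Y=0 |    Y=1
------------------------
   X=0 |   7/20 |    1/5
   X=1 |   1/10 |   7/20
1.2870 nats

Joint entropy is H(X,Y) = -Σ_{x,y} p(x,y) log p(x,y).

Summing over all non-zero entries:
H(X,Y) = -[7/20·log_e(7/20) + 1/5·log_e(1/5) + 1/10·log_e(1/10) + 7/20·log_e(7/20)]
H(X,Y) = 1.2870 nats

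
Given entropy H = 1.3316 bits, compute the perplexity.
2.5168

Perplexity is 2^H (or exp(H) for natural log).

H = 1.3316 bits
Perplexity = 2^1.3316 = 2.5168

Interpretation: The model's uncertainty is equivalent to choosing uniformly among 2.5 options.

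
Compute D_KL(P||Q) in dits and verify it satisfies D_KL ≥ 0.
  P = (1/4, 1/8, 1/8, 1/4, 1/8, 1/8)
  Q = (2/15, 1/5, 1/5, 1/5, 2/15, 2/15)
0.0344 dits

KL divergence satisfies the Gibbs inequality: D_KL(P||Q) ≥ 0 for all distributions P, Q.

D_KL(P||Q) = Σ p(x) log(p(x)/q(x))
Term by term:
  x=0: 1/4 × log_10[(1/4)/(2/15)] = 0.0683
  x=1: 1/8 × log_10[(1/8)/(1/5)] = -0.0255
  x=2: 1/8 × log_10[(1/8)/(1/5)] = -0.0255
  x=3: 1/4 × log_10[(1/4)/(1/5)] = 0.0242
  x=4: 1/8 × log_10[(1/8)/(2/15)] = -0.0035
  x=5: 1/8 × log_10[(1/8)/(2/15)] = -0.0035
D_KL(P||Q) = 0.0344 dits

D_KL(P||Q) = 0.0344 ≥ 0 ✓

This non-negativity is a fundamental property: relative entropy cannot be negative because it measures how different Q is from P.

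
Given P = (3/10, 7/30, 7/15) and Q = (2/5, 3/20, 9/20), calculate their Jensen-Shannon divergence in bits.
0.0119 bits

Jensen-Shannon divergence is:
JSD(P||Q) = 0.5 × D_KL(P||M) + 0.5 × D_KL(Q||M)
where M = 0.5 × (P + Q) is the mixture distribution.

M = 0.5 × (3/10, 7/30, 7/15) + 0.5 × (2/5, 3/20, 9/20) = (7/20, 0.191667, 11/24)

D_KL(P||M) = 0.0116 bits
D_KL(Q||M) = 0.0121 bits

JSD(P||Q) = 0.5 × 0.0116 + 0.5 × 0.0121 = 0.0119 bits

Unlike KL divergence, JSD is symmetric and bounded: 0 ≤ JSD ≤ log(2).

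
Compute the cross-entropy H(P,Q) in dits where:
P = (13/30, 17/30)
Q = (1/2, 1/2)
0.3010 dits

Cross-entropy: H(P,Q) = -Σ p(x) log q(x)

Alternatively: H(P,Q) = H(P) + D_KL(P||Q)
H(P) = 0.2972 dits
D_KL(P||Q) = 0.0039 dits

H(P,Q) = 0.2972 + 0.0039 = 0.3010 dits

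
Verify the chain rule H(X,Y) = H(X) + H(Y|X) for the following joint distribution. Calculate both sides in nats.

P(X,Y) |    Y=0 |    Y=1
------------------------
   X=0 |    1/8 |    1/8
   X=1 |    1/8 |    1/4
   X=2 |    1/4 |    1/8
H(X,Y) = 1.7329, H(X) = 1.0822, H(Y|X) = 0.6507 (all in nats)

Chain rule: H(X,Y) = H(X) + H(Y|X)

Left side — joint entropy directly:
H(X,Y) = -Σ p(x,y) log p(x,y) = 1.7329 nats

Right side — compute H(Y|X) from the conditional distributions:
P(X) = (1/4, 3/8, 3/8), so H(X) = 1.0822 nats
H(Y|X) = Σ_x P(X=x) · H(Y|X=x):
  P(Y|X=0) = (1/2, 1/2), H(Y|X=0) = 0.6931, weight P(X=0) = 1/4
  P(Y|X=1) = (1/3, 2/3), H(Y|X=1) = 0.6365, weight P(X=1) = 3/8
  P(Y|X=2) = (2/3, 1/3), H(Y|X=2) = 0.6365, weight P(X=2) = 3/8
H(Y|X) = 0.6507 nats

H(X) + H(Y|X) = 1.0822 + 0.6507 = 1.7329 nats

Both sides equal 1.7329 nats. ✓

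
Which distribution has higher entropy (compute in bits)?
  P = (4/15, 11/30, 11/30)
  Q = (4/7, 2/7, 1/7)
P

Computing entropies in bits:
H(P) = 1.5700
H(Q) = 1.3788

Distribution P has higher entropy.

Intuition: The distribution closer to uniform (more spread out) has higher entropy.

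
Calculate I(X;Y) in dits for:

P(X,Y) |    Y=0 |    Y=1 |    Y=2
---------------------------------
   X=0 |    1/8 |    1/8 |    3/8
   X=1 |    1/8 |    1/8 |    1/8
0.0147 dits

Mutual information: I(X;Y) = H(X) + H(Y) - H(X,Y)

Marginals:
P(X) = (5/8, 3/8), H(X) = 0.2873 dits
P(Y) = (1/4, 1/4, 1/2), H(Y) = 0.4515 dits

Joint entropy: H(X,Y) = 0.7242 dits

I(X;Y) = 0.2873 + 0.4515 - 0.7242 = 0.0147 dits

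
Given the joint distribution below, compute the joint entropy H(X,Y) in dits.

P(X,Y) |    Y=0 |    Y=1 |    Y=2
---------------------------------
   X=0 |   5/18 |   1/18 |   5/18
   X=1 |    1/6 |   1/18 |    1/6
0.7079 dits

Joint entropy is H(X,Y) = -Σ_{x,y} p(x,y) log p(x,y).

Summing over all non-zero entries:
H(X,Y) = -[5/18·log_10(5/18) + 1/18·log_10(1/18) + 5/18·log_10(5/18) + 1/6·log_10(1/6) + 1/18·log_10(1/18) + 1/6·log_10(1/6)]
H(X,Y) = 0.7079 dits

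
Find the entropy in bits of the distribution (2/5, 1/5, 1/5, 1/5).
1.9219 bits

Shannon entropy is H(X) = -Σ p(x) log p(x).

For P = (2/5, 1/5, 1/5, 1/5):
H = -2/5 × log_2(2/5) -1/5 × log_2(1/5) -1/5 × log_2(1/5) -1/5 × log_2(1/5)
H = 1.9219 bits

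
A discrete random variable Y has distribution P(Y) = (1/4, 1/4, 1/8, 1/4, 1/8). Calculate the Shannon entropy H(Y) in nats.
1.5596 nats

Shannon entropy is H(X) = -Σ p(x) log p(x).

For P = (1/4, 1/4, 1/8, 1/4, 1/8):
H = -1/4 × log_e(1/4) -1/4 × log_e(1/4) -1/8 × log_e(1/8) -1/4 × log_e(1/4) -1/8 × log_e(1/8)
H = 1.5596 nats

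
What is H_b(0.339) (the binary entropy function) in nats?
0.6404 nats

The binary entropy function is:
H(p) = -p log(p) - (1-p) log(1-p)

H(0.339) = -0.339 × log_e(0.339) - 0.661 × log_e(0.661)
H(0.339) = 0.6404 nats

Note: Binary entropy is maximized at p=0.5 (H=1 bit) and minimized at p=0 or p=1 (H=0).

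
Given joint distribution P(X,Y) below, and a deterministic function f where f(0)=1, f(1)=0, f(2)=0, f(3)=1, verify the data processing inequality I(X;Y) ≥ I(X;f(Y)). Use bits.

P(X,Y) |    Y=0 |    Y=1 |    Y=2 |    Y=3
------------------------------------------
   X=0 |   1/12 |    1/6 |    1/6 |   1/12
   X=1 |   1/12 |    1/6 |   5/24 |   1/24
I(X;Y) = 0.0136, I(X;f(Y)) = 0.0061, inequality holds: 0.0136 ≥ 0.0061

Data Processing Inequality: For any Markov chain X → Y → Z, we have I(X;Y) ≥ I(X;Z).

Here Z = f(Y) is a deterministic function of Y, forming X → Y → Z.

Original I(X;Y) = 0.0136 bits

After applying f:
P(X,Z) where Z=f(Y):
- P(X,Z=0) = P(X,Y=1) + P(X,Y=2)
- P(X,Z=1) = P(X,Y=0) + P(X,Y=3)

I(X;Z) = I(X;f(Y)) = 0.0061 bits

Verification: 0.0136 ≥ 0.0061 ✓

Information cannot be created by processing; the function f can only lose information about X.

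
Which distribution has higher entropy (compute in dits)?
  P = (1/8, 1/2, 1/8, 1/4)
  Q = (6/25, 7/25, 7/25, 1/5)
Q

Computing entropies in dits:
H(P) = 0.5268
H(Q) = 0.5981

Distribution Q has higher entropy.

Intuition: The distribution closer to uniform (more spread out) has higher entropy.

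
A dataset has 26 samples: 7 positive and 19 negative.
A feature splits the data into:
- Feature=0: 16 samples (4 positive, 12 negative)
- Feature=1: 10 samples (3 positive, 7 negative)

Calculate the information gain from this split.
0.0022 bits

Information Gain = H(Y) - H(Y|Feature)

Before split:
P(positive) = 7/26 = 0.2692
H(Y) = 0.8404 bits

After split:
Feature=0: H = 0.8113 bits (weight = 16/26)
Feature=1: H = 0.8813 bits (weight = 10/26)
H(Y|Feature) = (16/26)×0.8113 + (10/26)×0.8813 = 0.8382 bits

Information Gain = 0.8404 - 0.8382 = 0.0022 bits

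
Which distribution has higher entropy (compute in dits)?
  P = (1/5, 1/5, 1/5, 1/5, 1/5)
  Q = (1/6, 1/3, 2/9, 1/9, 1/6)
P

Computing entropies in dits:
H(P) = 0.6990
H(Q) = 0.6696

Distribution P has higher entropy.

Intuition: The distribution closer to uniform (more spread out) has higher entropy.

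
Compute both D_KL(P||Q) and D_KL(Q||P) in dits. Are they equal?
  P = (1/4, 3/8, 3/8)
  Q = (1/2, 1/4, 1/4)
D_KL(P||Q) = 0.0568, D_KL(Q||P) = 0.0625

KL divergence is not symmetric: D_KL(P||Q) ≠ D_KL(Q||P) in general.

D_KL(P||Q) = 0.0568 dits
D_KL(Q||P) = 0.0625 dits

No, they are not equal!

This asymmetry is why KL divergence is not a true distance metric.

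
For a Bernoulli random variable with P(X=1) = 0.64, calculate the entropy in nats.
0.6534 nats

The binary entropy function is:
H(p) = -p log(p) - (1-p) log(1-p)

H(0.64) = -0.64 × log_e(0.64) - 0.36 × log_e(0.36)
H(0.64) = 0.6534 nats

Note: Binary entropy is maximized at p=0.5 (H=1 bit) and minimized at p=0 or p=1 (H=0).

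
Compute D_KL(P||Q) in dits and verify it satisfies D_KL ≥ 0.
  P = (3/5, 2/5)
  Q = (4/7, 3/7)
0.0007 dits

KL divergence satisfies the Gibbs inequality: D_KL(P||Q) ≥ 0 for all distributions P, Q.

D_KL(P||Q) = Σ p(x) log(p(x)/q(x))
Term by term:
  x=0: 3/5 × log_10[(3/5)/(4/7)] = 0.0127
  x=1: 2/5 × log_10[(2/5)/(3/7)] = -0.0120
D_KL(P||Q) = 0.0007 dits

D_KL(P||Q) = 0.0007 ≥ 0 ✓

This non-negativity is a fundamental property: relative entropy cannot be negative because it measures how different Q is from P.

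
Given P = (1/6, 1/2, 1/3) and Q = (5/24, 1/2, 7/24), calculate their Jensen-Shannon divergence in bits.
0.0027 bits

Jensen-Shannon divergence is:
JSD(P||Q) = 0.5 × D_KL(P||M) + 0.5 × D_KL(Q||M)
where M = 0.5 × (P + Q) is the mixture distribution.

M = 0.5 × (1/6, 1/2, 1/3) + 0.5 × (5/24, 1/2, 7/24) = (3/16, 1/2, 5/16)

D_KL(P||M) = 0.0027 bits
D_KL(Q||M) = 0.0026 bits

JSD(P||Q) = 0.5 × 0.0027 + 0.5 × 0.0026 = 0.0027 bits

Unlike KL divergence, JSD is symmetric and bounded: 0 ≤ JSD ≤ log(2).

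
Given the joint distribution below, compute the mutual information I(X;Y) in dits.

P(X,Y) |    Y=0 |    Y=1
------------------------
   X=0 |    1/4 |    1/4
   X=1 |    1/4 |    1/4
0.0000 dits

Mutual information: I(X;Y) = H(X) + H(Y) - H(X,Y)

Marginals:
P(X) = (1/2, 1/2), H(X) = 0.3010 dits
P(Y) = (1/2, 1/2), H(Y) = 0.3010 dits

Joint entropy: H(X,Y) = 0.6021 dits

I(X;Y) = 0.3010 + 0.3010 - 0.6021 = 0.0000 dits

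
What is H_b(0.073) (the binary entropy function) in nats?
0.2613 nats

The binary entropy function is:
H(p) = -p log(p) - (1-p) log(1-p)

H(0.073) = -0.073 × log_e(0.073) - 0.927 × log_e(0.927)
H(0.073) = 0.2613 nats

Note: Binary entropy is maximized at p=0.5 (H=1 bit) and minimized at p=0 or p=1 (H=0).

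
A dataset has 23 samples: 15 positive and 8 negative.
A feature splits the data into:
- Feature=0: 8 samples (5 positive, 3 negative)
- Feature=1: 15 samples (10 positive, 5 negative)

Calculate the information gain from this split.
0.0012 bits

Information Gain = H(Y) - H(Y|Feature)

Before split:
P(positive) = 15/23 = 0.6522
H(Y) = 0.9321 bits

After split:
Feature=0: H = 0.9544 bits (weight = 8/23)
Feature=1: H = 0.9183 bits (weight = 15/23)
H(Y|Feature) = (8/23)×0.9544 + (15/23)×0.9183 = 0.9309 bits

Information Gain = 0.9321 - 0.9309 = 0.0012 bits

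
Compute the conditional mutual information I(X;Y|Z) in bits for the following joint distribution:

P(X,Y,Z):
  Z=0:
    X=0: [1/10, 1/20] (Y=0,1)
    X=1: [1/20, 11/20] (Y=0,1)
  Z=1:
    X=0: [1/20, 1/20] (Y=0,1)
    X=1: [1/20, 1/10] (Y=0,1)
0.1604 bits

Conditional mutual information: I(X;Y|Z) = H(X|Z) + H(Y|Z) - H(X,Y|Z)

H(Z) = 0.8113
H(X,Z) = 1.5955 → H(X|Z) = 0.7842
H(Y,Z) = 1.5955 → H(Y|Z) = 0.7842
H(X,Y,Z) = 2.2192 → H(X,Y|Z) = 1.4080

I(X;Y|Z) = 0.7842 + 0.7842 - 1.4080 = 0.1604 bits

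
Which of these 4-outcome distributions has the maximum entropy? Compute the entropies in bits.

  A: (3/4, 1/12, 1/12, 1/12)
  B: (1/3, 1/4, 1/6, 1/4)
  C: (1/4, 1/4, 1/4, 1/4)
C

For a discrete distribution over n outcomes, entropy is maximized by the uniform distribution.

Computing entropies:
H(A) = 1.2075 bits
H(B) = 1.9591 bits
H(C) = 2.0000 bits

The uniform distribution (where all probabilities equal 1/4) achieves the maximum entropy of log_2(4) = 2.0000 bits.

Distribution C has the highest entropy.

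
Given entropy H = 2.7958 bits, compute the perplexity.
6.9442

Perplexity is 2^H (or exp(H) for natural log).

H = 2.7958 bits
Perplexity = 2^2.7958 = 6.9442

Interpretation: The model's uncertainty is equivalent to choosing uniformly among 6.9 options.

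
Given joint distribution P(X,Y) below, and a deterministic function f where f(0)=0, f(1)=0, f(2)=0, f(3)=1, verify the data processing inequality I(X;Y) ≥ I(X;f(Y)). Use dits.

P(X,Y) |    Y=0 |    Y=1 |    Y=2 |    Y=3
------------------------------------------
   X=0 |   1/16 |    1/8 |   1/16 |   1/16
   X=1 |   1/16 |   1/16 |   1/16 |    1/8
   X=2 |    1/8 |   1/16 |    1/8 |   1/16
I(X;Y) = 0.0239, I(X;f(Y)) = 0.0116, inequality holds: 0.0239 ≥ 0.0116

Data Processing Inequality: For any Markov chain X → Y → Z, we have I(X;Y) ≥ I(X;Z).

Here Z = f(Y) is a deterministic function of Y, forming X → Y → Z.

Original I(X;Y) = 0.0239 dits

After applying f:
P(X,Z) where Z=f(Y):
- P(X,Z=0) = P(X,Y=0) + P(X,Y=1) + P(X,Y=2)
- P(X,Z=1) = P(X,Y=3)

I(X;Z) = I(X;f(Y)) = 0.0116 dits

Verification: 0.0239 ≥ 0.0116 ✓

Information cannot be created by processing; the function f can only lose information about X.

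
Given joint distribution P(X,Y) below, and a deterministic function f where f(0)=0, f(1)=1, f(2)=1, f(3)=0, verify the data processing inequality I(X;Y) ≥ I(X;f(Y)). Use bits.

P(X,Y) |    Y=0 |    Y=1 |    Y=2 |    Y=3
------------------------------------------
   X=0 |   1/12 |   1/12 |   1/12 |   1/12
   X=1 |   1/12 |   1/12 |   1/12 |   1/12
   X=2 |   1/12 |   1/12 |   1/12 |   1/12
I(X;Y) = 0.0000, I(X;f(Y)) = 0.0000, inequality holds: 0.0000 ≥ 0.0000

Data Processing Inequality: For any Markov chain X → Y → Z, we have I(X;Y) ≥ I(X;Z).

Here Z = f(Y) is a deterministic function of Y, forming X → Y → Z.

Original I(X;Y) = 0.0000 bits

After applying f:
P(X,Z) where Z=f(Y):
- P(X,Z=0) = P(X,Y=0) + P(X,Y=3)
- P(X,Z=1) = P(X,Y=1) + P(X,Y=2)

I(X;Z) = I(X;f(Y)) = 0.0000 bits

Verification: 0.0000 ≥ 0.0000 ✓

Information cannot be created by processing; the function f can only lose information about X.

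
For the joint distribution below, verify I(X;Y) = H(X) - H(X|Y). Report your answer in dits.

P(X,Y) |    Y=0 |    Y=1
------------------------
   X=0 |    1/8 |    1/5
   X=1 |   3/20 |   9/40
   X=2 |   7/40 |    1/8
I(X;Y) = 0.0067 dits

Mutual information has multiple equivalent forms:
- I(X;Y) = H(X) - H(X|Y)
- I(X;Y) = H(Y) - H(Y|X)
- I(X;Y) = H(X) + H(Y) - H(X,Y)

Computing all quantities:
H(X) = 0.4752, H(Y) = 0.2989, H(X,Y) = 0.7674
H(X|Y) = 0.4685, H(Y|X) = 0.2921

Verification:
H(X) - H(X|Y) = 0.4752 - 0.4685 = 0.0067
H(Y) - H(Y|X) = 0.2989 - 0.2921 = 0.0067
H(X) + H(Y) - H(X,Y) = 0.4752 + 0.2989 - 0.7674 = 0.0067

All forms give I(X;Y) = 0.0067 dits. ✓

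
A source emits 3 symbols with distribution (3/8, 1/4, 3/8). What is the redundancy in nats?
0.0164 nats

Redundancy measures how far a source is from maximum entropy:
R = H_max - H(X)

Maximum entropy for 3 symbols: H_max = log_e(3) = 1.0986 nats
Actual entropy: H(X) = 1.0822 nats
Redundancy: R = 1.0986 - 1.0822 = 0.0164 nats

This redundancy represents potential for compression: the source could be compressed by 0.0164 nats per symbol.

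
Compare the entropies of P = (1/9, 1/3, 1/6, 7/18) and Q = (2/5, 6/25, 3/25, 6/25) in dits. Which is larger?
Q

Computing entropies in dits:
H(P) = 0.5543
H(Q) = 0.5672

Distribution Q has higher entropy.

Intuition: The distribution closer to uniform (more spread out) has higher entropy.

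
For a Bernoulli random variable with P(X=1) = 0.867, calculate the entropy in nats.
0.3921 nats

The binary entropy function is:
H(p) = -p log(p) - (1-p) log(1-p)

H(0.867) = -0.867 × log_e(0.867) - 0.133 × log_e(0.133)
H(0.867) = 0.3921 nats

Note: Binary entropy is maximized at p=0.5 (H=1 bit) and minimized at p=0 or p=1 (H=0).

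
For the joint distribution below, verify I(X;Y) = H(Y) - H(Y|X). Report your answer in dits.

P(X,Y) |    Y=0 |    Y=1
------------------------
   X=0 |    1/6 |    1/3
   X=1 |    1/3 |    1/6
I(X;Y) = 0.0246 dits

Mutual information has multiple equivalent forms:
- I(X;Y) = H(X) - H(X|Y)
- I(X;Y) = H(Y) - H(Y|X)
- I(X;Y) = H(X) + H(Y) - H(X,Y)

Computing all quantities:
H(X) = 0.3010, H(Y) = 0.3010, H(X,Y) = 0.5775
H(X|Y) = 0.2764, H(Y|X) = 0.2764

Verification:
H(X) - H(X|Y) = 0.3010 - 0.2764 = 0.0246
H(Y) - H(Y|X) = 0.3010 - 0.2764 = 0.0246
H(X) + H(Y) - H(X,Y) = 0.3010 + 0.3010 - 0.5775 = 0.0246

All forms give I(X;Y) = 0.0246 dits. ✓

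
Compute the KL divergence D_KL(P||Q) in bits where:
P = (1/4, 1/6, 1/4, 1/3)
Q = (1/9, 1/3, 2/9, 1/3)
0.1683 bits

KL divergence: D_KL(P||Q) = Σ p(x) log(p(x)/q(x))

Computing term by term:
  x=0: 1/4 × log_2[(1/4)/(1/9)] = 1/4 × 1.1699 = 0.2925
  x=1: 1/6 × log_2[(1/6)/(1/3)] = 1/6 × -1.0000 = -0.1667
  x=2: 1/4 × log_2[(1/4)/(2/9)] = 1/4 × 0.1699 = 0.0425
  x=3: 1/3 × log_2[(1/3)/(1/3)] = 1/3 × 0.0000 = 0.0000

D_KL(P||Q) = 0.1683 bits

Note: KL divergence is always non-negative and equals 0 iff P = Q.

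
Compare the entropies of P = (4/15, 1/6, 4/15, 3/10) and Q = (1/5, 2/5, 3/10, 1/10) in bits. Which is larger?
P

Computing entropies in bits:
H(P) = 1.9689
H(Q) = 1.8464

Distribution P has higher entropy.

Intuition: The distribution closer to uniform (more spread out) has higher entropy.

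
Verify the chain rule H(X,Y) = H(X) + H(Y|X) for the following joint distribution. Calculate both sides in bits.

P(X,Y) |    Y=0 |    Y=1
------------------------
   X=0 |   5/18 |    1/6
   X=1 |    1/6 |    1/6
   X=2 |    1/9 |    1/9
H(X,Y) = 2.5102, H(X) = 1.5305, H(Y|X) = 0.9797 (all in bits)

Chain rule: H(X,Y) = H(X) + H(Y|X)

Left side — joint entropy directly:
H(X,Y) = -Σ p(x,y) log p(x,y) = 2.5102 bits

Right side — compute H(Y|X) from the conditional distributions:
P(X) = (4/9, 1/3, 2/9), so H(X) = 1.5305 bits
H(Y|X) = Σ_x P(X=x) · H(Y|X=x):
  P(Y|X=0) = (5/8, 3/8), H(Y|X=0) = 0.9544, weight P(X=0) = 4/9
  P(Y|X=1) = (1/2, 1/2), H(Y|X=1) = 1.0000, weight P(X=1) = 1/3
  P(Y|X=2) = (1/2, 1/2), H(Y|X=2) = 1.0000, weight P(X=2) = 2/9
H(Y|X) = 0.9797 bits

H(X) + H(Y|X) = 1.5305 + 0.9797 = 2.5102 bits

Both sides equal 2.5102 bits. ✓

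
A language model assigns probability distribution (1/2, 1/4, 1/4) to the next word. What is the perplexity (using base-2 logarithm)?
2.8284

Perplexity is 2^H (or exp(H) for natural log).

First, H = -Σ p log p = 1.5000 bits
Perplexity = 2^1.5000 = 2.8284

Interpretation: The model's uncertainty is equivalent to choosing uniformly among 2.8 options.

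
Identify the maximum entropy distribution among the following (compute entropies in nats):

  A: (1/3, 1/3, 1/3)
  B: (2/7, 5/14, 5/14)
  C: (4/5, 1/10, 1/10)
A

For a discrete distribution over n outcomes, entropy is maximized by the uniform distribution.

Computing entropies:
H(A) = 1.0986 nats
H(B) = 1.0934 nats
H(C) = 0.6390 nats

The uniform distribution (where all probabilities equal 1/3) achieves the maximum entropy of log_e(3) = 1.0986 nats.

Distribution A has the highest entropy.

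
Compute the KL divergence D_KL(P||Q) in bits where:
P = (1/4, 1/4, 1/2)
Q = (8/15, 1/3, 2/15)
0.5764 bits

KL divergence: D_KL(P||Q) = Σ p(x) log(p(x)/q(x))

Computing term by term:
  x=0: 1/4 × log_2[(1/4)/(8/15)] = 1/4 × -1.0931 = -0.2733
  x=1: 1/4 × log_2[(1/4)/(1/3)] = 1/4 × -0.4150 = -0.1038
  x=2: 1/2 × log_2[(1/2)/(2/15)] = 1/2 × 1.9069 = 0.9534

D_KL(P||Q) = 0.5764 bits

Note: KL divergence is always non-negative and equals 0 iff P = Q.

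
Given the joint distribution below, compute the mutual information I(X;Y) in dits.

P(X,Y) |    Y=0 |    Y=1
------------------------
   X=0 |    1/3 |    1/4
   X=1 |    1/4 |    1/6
0.0002 dits

Mutual information: I(X;Y) = H(X) + H(Y) - H(X,Y)

Marginals:
P(X) = (7/12, 5/12), H(X) = 0.2950 dits
P(Y) = (7/12, 5/12), H(Y) = 0.2950 dits

Joint entropy: H(X,Y) = 0.5898 dits

I(X;Y) = 0.2950 + 0.2950 - 0.5898 = 0.0002 dits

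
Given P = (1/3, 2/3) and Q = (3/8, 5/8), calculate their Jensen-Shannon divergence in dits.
0.0004 dits

Jensen-Shannon divergence is:
JSD(P||Q) = 0.5 × D_KL(P||M) + 0.5 × D_KL(Q||M)
where M = 0.5 × (P + Q) is the mixture distribution.

M = 0.5 × (1/3, 2/3) + 0.5 × (3/8, 5/8) = (0.354167, 0.645833)

D_KL(P||M) = 0.0004 dits
D_KL(Q||M) = 0.0004 dits

JSD(P||Q) = 0.5 × 0.0004 + 0.5 × 0.0004 = 0.0004 dits

Unlike KL divergence, JSD is symmetric and bounded: 0 ≤ JSD ≤ log(2).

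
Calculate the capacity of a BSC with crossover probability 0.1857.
0.3076 bits

For a binary symmetric channel (BSC) with error probability p:
Capacity C = 1 - H(p) bits per symbol

where H(p) = -p log₂(p) - (1-p) log₂(1-p) is the binary entropy function.

H(0.1857) = 0.6924 bits
C = 1 - 0.6924 = 0.3076 bits per symbol

This means we can reliably transmit up to 0.3076 bits of information per channel use.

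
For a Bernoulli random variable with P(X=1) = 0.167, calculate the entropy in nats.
0.4511 nats

The binary entropy function is:
H(p) = -p log(p) - (1-p) log(1-p)

H(0.167) = -0.167 × log_e(0.167) - 0.833 × log_e(0.833)
H(0.167) = 0.4511 nats

Note: Binary entropy is maximized at p=0.5 (H=1 bit) and minimized at p=0 or p=1 (H=0).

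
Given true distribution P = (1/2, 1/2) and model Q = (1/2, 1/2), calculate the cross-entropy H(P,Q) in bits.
1.0000 bits

Cross-entropy: H(P,Q) = -Σ p(x) log q(x)

Alternatively: H(P,Q) = H(P) + D_KL(P||Q)
H(P) = 1.0000 bits
D_KL(P||Q) = 0.0000 bits

H(P,Q) = 1.0000 + 0.0000 = 1.0000 bits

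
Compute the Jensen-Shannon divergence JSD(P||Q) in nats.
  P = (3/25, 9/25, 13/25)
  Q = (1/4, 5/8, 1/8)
0.0947 nats

Jensen-Shannon divergence is:
JSD(P||Q) = 0.5 × D_KL(P||M) + 0.5 × D_KL(Q||M)
where M = 0.5 × (P + Q) is the mixture distribution.

M = 0.5 × (3/25, 9/25, 13/25) + 0.5 × (1/4, 5/8, 1/8) = (0.185, 0.4925, 0.3225)

D_KL(P||M) = 0.0837 nats
D_KL(Q||M) = 0.1057 nats

JSD(P||Q) = 0.5 × 0.0837 + 0.5 × 0.1057 = 0.0947 nats

Unlike KL divergence, JSD is symmetric and bounded: 0 ≤ JSD ≤ log(2).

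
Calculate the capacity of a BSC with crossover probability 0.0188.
0.8654 bits

For a binary symmetric channel (BSC) with error probability p:
Capacity C = 1 - H(p) bits per symbol

where H(p) = -p log₂(p) - (1-p) log₂(1-p) is the binary entropy function.

H(0.0188) = 0.1346 bits
C = 1 - 0.1346 = 0.8654 bits per symbol

This means we can reliably transmit up to 0.8654 bits of information per channel use.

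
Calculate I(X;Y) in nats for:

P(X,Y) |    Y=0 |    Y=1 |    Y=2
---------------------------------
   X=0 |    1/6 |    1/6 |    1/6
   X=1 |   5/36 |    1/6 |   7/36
0.0023 nats

Mutual information: I(X;Y) = H(X) + H(Y) - H(X,Y)

Marginals:
P(X) = (1/2, 1/2), H(X) = 0.6931 nats
P(Y) = (11/36, 1/3, 13/36), H(Y) = 1.0963 nats

Joint entropy: H(X,Y) = 1.7871 nats

I(X;Y) = 0.6931 + 1.0963 - 1.7871 = 0.0023 nats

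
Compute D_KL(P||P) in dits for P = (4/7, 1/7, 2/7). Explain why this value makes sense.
0.0000 dits

KL divergence satisfies the Gibbs inequality: D_KL(P||Q) ≥ 0 for all distributions P, Q.

D_KL(P||Q) = Σ p(x) log(p(x)/q(x))
Each term is p(x) × log_10(p(x)/p(x)) = p(x) × log_10(1) = 0, so the sum is 0.
D_KL(P||Q) = 0.0000 dits

When P = Q, the KL divergence is exactly 0, as there is no 'divergence' between identical distributions.

This non-negativity is a fundamental property: relative entropy cannot be negative because it measures how different Q is from P.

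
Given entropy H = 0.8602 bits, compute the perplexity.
1.8153

Perplexity is 2^H (or exp(H) for natural log).

H = 0.8602 bits
Perplexity = 2^0.8602 = 1.8153

Interpretation: The model's uncertainty is equivalent to choosing uniformly among 1.8 options.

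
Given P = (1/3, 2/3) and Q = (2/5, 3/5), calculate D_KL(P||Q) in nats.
0.0095 nats

KL divergence: D_KL(P||Q) = Σ p(x) log(p(x)/q(x))

Computing term by term:
  x=0: 1/3 × log_e[(1/3)/(2/5)] = 1/3 × -0.1823 = -0.0608
  x=1: 2/3 × log_e[(2/3)/(3/5)] = 2/3 × 0.1054 = 0.0702

D_KL(P||Q) = 0.0095 nats

Note: KL divergence is always non-negative and equals 0 iff P = Q.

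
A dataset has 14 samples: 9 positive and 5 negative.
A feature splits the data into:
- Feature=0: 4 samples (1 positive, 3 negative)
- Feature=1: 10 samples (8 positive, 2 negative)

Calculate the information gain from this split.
0.1928 bits

Information Gain = H(Y) - H(Y|Feature)

Before split:
P(positive) = 9/14 = 0.6429
H(Y) = 0.9403 bits

After split:
Feature=0: H = 0.8113 bits (weight = 4/14)
Feature=1: H = 0.7219 bits (weight = 10/14)
H(Y|Feature) = (4/14)×0.8113 + (10/14)×0.7219 = 0.7475 bits

Information Gain = 0.9403 - 0.7475 = 0.1928 bits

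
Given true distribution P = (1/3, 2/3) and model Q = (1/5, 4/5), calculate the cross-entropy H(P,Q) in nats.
0.6852 nats

Cross-entropy: H(P,Q) = -Σ p(x) log q(x)

Alternatively: H(P,Q) = H(P) + D_KL(P||Q)
H(P) = 0.6365 nats
D_KL(P||Q) = 0.0487 nats

H(P,Q) = 0.6365 + 0.0487 = 0.6852 nats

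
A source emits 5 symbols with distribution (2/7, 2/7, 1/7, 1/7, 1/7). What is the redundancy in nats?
0.0596 nats

Redundancy measures how far a source is from maximum entropy:
R = H_max - H(X)

Maximum entropy for 5 symbols: H_max = log_e(5) = 1.6094 nats
Actual entropy: H(X) = 1.5498 nats
Redundancy: R = 1.6094 - 1.5498 = 0.0596 nats

This redundancy represents potential for compression: the source could be compressed by 0.0596 nats per symbol.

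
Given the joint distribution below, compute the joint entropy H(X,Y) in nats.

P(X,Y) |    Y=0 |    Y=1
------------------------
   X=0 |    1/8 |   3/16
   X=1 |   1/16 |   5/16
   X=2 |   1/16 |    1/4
1.6304 nats

Joint entropy is H(X,Y) = -Σ_{x,y} p(x,y) log p(x,y).

Summing over all non-zero entries:
H(X,Y) = -[1/8·log_e(1/8) + 3/16·log_e(3/16) + 1/16·log_e(1/16) + 5/16·log_e(5/16) + 1/16·log_e(1/16) + 1/4·log_e(1/4)]
H(X,Y) = 1.6304 nats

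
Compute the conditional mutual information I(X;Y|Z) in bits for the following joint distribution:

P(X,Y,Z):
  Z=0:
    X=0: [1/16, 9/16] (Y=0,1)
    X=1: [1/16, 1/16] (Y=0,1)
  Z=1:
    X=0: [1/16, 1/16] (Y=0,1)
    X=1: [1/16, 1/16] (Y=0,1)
0.0694 bits

Conditional mutual information: I(X;Y|Z) = H(X|Z) + H(Y|Z) - H(X,Y|Z)

H(Z) = 0.8113
H(X,Z) = 1.5488 → H(X|Z) = 0.7375
H(Y,Z) = 1.5488 → H(Y|Z) = 0.7375
H(X,Y,Z) = 2.2169 → H(X,Y|Z) = 1.4056

I(X;Y|Z) = 0.7375 + 0.7375 - 1.4056 = 0.0694 bits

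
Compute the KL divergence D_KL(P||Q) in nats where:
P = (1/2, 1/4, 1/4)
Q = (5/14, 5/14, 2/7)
0.0457 nats

KL divergence: D_KL(P||Q) = Σ p(x) log(p(x)/q(x))

Computing term by term:
  x=0: 1/2 × log_e[(1/2)/(5/14)] = 1/2 × 0.3365 = 0.1682
  x=1: 1/4 × log_e[(1/4)/(5/14)] = 1/4 × -0.3567 = -0.0892
  x=2: 1/4 × log_e[(1/4)/(2/7)] = 1/4 × -0.1335 = -0.0334

D_KL(P||Q) = 0.0457 nats

Note: KL divergence is always non-negative and equals 0 iff P = Q.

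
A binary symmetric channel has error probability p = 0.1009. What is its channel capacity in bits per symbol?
0.5282 bits

For a binary symmetric channel (BSC) with error probability p:
Capacity C = 1 - H(p) bits per symbol

where H(p) = -p log₂(p) - (1-p) log₂(1-p) is the binary entropy function.

H(0.1009) = 0.4718 bits
C = 1 - 0.4718 = 0.5282 bits per symbol

This means we can reliably transmit up to 0.5282 bits of information per channel use.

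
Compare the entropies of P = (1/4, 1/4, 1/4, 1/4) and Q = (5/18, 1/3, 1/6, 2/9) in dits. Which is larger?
P

Computing entropies in dits:
H(P) = 0.6021
H(Q) = 0.5884

Distribution P has higher entropy.

Intuition: The distribution closer to uniform (more spread out) has higher entropy.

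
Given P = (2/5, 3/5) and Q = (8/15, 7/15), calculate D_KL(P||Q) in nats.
0.0357 nats

KL divergence: D_KL(P||Q) = Σ p(x) log(p(x)/q(x))

Computing term by term:
  x=0: 2/5 × log_e[(2/5)/(8/15)] = 2/5 × -0.2877 = -0.1151
  x=1: 3/5 × log_e[(3/5)/(7/15)] = 3/5 × 0.2513 = 0.1508

D_KL(P||Q) = 0.0357 nats

Note: KL divergence is always non-negative and equals 0 iff P = Q.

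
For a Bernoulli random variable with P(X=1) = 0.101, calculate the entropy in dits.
0.1421 dits

The binary entropy function is:
H(p) = -p log(p) - (1-p) log(1-p)

H(0.101) = -0.101 × log_10(0.101) - 0.899 × log_10(0.899)
H(0.101) = 0.1421 dits

Note: Binary entropy is maximized at p=0.5 (H=1 bit) and minimized at p=0 or p=1 (H=0).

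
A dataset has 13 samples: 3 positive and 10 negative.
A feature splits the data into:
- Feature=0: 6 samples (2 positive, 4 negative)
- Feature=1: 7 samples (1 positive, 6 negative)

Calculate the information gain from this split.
0.0369 bits

Information Gain = H(Y) - H(Y|Feature)

Before split:
P(positive) = 3/13 = 0.2308
H(Y) = 0.7793 bits

After split:
Feature=0: H = 0.9183 bits (weight = 6/13)
Feature=1: H = 0.5917 bits (weight = 7/13)
H(Y|Feature) = (6/13)×0.9183 + (7/13)×0.5917 = 0.7424 bits

Information Gain = 0.7793 - 0.7424 = 0.0369 bits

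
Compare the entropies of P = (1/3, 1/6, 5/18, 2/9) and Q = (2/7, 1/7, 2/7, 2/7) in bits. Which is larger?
P

Computing entropies in bits:
H(P) = 1.9547
H(Q) = 1.9502

Distribution P has higher entropy.

Intuition: The distribution closer to uniform (more spread out) has higher entropy.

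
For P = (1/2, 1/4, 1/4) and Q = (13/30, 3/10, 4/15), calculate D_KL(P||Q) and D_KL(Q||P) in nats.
D_KL(P||Q) = 0.0098, D_KL(Q||P) = 0.0099

KL divergence is not symmetric: D_KL(P||Q) ≠ D_KL(Q||P) in general.

D_KL(P||Q) = 0.0098 nats
D_KL(Q||P) = 0.0099 nats

No, they are not equal!

This asymmetry is why KL divergence is not a true distance metric.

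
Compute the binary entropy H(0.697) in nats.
0.6134 nats

The binary entropy function is:
H(p) = -p log(p) - (1-p) log(1-p)

H(0.697) = -0.697 × log_e(0.697) - 0.303 × log_e(0.303)
H(0.697) = 0.6134 nats

Note: Binary entropy is maximized at p=0.5 (H=1 bit) and minimized at p=0 or p=1 (H=0).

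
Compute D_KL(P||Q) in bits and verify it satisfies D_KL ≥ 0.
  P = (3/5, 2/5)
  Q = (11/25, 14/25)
0.0743 bits

KL divergence satisfies the Gibbs inequality: D_KL(P||Q) ≥ 0 for all distributions P, Q.

D_KL(P||Q) = Σ p(x) log(p(x)/q(x))
Term by term:
  x=0: 3/5 × log_2[(3/5)/(11/25)] = 0.2685
  x=1: 2/5 × log_2[(2/5)/(14/25)] = -0.1942
D_KL(P||Q) = 0.0743 bits

D_KL(P||Q) = 0.0743 ≥ 0 ✓

This non-negativity is a fundamental property: relative entropy cannot be negative because it measures how different Q is from P.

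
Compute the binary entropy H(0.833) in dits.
0.1959 dits

The binary entropy function is:
H(p) = -p log(p) - (1-p) log(1-p)

H(0.833) = -0.833 × log_10(0.833) - 0.167 × log_10(0.167)
H(0.833) = 0.1959 dits

Note: Binary entropy is maximized at p=0.5 (H=1 bit) and minimized at p=0 or p=1 (H=0).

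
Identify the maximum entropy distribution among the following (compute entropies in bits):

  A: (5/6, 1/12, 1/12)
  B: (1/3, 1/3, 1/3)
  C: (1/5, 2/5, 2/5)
B

For a discrete distribution over n outcomes, entropy is maximized by the uniform distribution.

Computing entropies:
H(A) = 0.8167 bits
H(B) = 1.5850 bits
H(C) = 1.5219 bits

The uniform distribution (where all probabilities equal 1/3) achieves the maximum entropy of log_2(3) = 1.5850 bits.

Distribution B has the highest entropy.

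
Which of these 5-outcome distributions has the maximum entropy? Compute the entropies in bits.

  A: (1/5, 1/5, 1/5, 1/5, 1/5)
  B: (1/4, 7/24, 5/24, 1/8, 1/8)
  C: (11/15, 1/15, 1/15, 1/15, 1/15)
A

For a discrete distribution over n outcomes, entropy is maximized by the uniform distribution.

Computing entropies:
H(A) = 2.3219 bits
H(B) = 2.2399 bits
H(C) = 1.3700 bits

The uniform distribution (where all probabilities equal 1/5) achieves the maximum entropy of log_2(5) = 2.3219 bits.

Distribution A has the highest entropy.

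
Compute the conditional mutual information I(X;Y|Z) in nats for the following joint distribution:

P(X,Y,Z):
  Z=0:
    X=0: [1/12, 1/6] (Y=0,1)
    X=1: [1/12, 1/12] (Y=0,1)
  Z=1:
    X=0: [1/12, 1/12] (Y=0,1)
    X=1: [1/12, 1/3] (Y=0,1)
0.0307 nats

Conditional mutual information: I(X;Y|Z) = H(X|Z) + H(Y|Z) - H(X,Y|Z)

H(Z) = 0.6792
H(X,Z) = 1.3086 → H(X|Z) = 0.6294
H(Y,Z) = 1.3086 → H(Y|Z) = 0.6294
H(X,Y,Z) = 1.9073 → H(X,Y|Z) = 1.2281

I(X;Y|Z) = 0.6294 + 0.6294 - 1.2281 = 0.0307 nats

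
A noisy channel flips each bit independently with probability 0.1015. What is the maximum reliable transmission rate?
0.5263 bits

For a binary symmetric channel (BSC) with error probability p:
Capacity C = 1 - H(p) bits per symbol

where H(p) = -p log₂(p) - (1-p) log₂(1-p) is the binary entropy function.

H(0.1015) = 0.4737 bits
C = 1 - 0.4737 = 0.5263 bits per symbol

This means we can reliably transmit up to 0.5263 bits of information per channel use.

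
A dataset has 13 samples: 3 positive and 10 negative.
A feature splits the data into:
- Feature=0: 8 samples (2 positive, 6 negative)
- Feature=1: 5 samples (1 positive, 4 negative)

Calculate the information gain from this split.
0.0024 bits

Information Gain = H(Y) - H(Y|Feature)

Before split:
P(positive) = 3/13 = 0.2308
H(Y) = 0.7793 bits

After split:
Feature=0: H = 0.8113 bits (weight = 8/13)
Feature=1: H = 0.7219 bits (weight = 5/13)
H(Y|Feature) = (8/13)×0.8113 + (5/13)×0.7219 = 0.7769 bits

Information Gain = 0.7793 - 0.7769 = 0.0024 bits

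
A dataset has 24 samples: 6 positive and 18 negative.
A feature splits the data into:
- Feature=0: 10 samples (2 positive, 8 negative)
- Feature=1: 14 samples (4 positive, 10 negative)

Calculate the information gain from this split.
0.0070 bits

Information Gain = H(Y) - H(Y|Feature)

Before split:
P(positive) = 6/24 = 0.2500
H(Y) = 0.8113 bits

After split:
Feature=0: H = 0.7219 bits (weight = 10/24)
Feature=1: H = 0.8631 bits (weight = 14/24)
H(Y|Feature) = (10/24)×0.7219 + (14/24)×0.8631 = 0.8043 bits

Information Gain = 0.8113 - 0.8043 = 0.0070 bits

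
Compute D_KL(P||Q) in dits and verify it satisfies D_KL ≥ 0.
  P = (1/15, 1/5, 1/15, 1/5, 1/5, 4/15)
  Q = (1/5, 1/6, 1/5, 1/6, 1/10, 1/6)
0.0827 dits

KL divergence satisfies the Gibbs inequality: D_KL(P||Q) ≥ 0 for all distributions P, Q.

D_KL(P||Q) = Σ p(x) log(p(x)/q(x))
Term by term:
  x=0: 1/15 × log_10[(1/15)/(1/5)] = -0.0318
  x=1: 1/5 × log_10[(1/5)/(1/6)] = 0.0158
  x=2: 1/15 × log_10[(1/15)/(1/5)] = -0.0318
  x=3: 1/5 × log_10[(1/5)/(1/6)] = 0.0158
  x=4: 1/5 × log_10[(1/5)/(1/10)] = 0.0602
  x=5: 4/15 × log_10[(4/15)/(1/6)] = 0.0544
D_KL(P||Q) = 0.0827 dits

D_KL(P||Q) = 0.0827 ≥ 0 ✓

This non-negativity is a fundamental property: relative entropy cannot be negative because it measures how different Q is from P.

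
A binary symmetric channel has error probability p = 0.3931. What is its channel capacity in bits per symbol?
0.0332 bits

For a binary symmetric channel (BSC) with error probability p:
Capacity C = 1 - H(p) bits per symbol

where H(p) = -p log₂(p) - (1-p) log₂(1-p) is the binary entropy function.

H(0.3931) = 0.9668 bits
C = 1 - 0.9668 = 0.0332 bits per symbol

This means we can reliably transmit up to 0.0332 bits of information per channel use.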